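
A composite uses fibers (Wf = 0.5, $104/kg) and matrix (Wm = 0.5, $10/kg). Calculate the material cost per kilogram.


Cost = cost_f*Wf + cost_m*Wm = 104*0.5 + 10*0.5 = $57.0/kg

$57.0/kg


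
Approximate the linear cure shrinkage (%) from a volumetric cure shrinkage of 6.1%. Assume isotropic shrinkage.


Linear shrinkage ≈ vol_shrink/3 = 6.1/3 = 2.033%

2.033%


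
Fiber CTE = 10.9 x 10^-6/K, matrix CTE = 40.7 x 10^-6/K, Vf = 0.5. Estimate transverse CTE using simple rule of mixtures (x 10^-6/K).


alpha_2 = alpha_f*Vf + alpha_m*(1-Vf) = 10.9*0.5 + 40.7*0.5 = 25.8 x 10^-6/K

25.8 x 10^-6/K


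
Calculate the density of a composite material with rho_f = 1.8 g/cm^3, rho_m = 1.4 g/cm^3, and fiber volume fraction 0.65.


rho_c = rho_f*Vf + rho_m*(1-Vf) = 1.8*0.65 + 1.4*0.35 = 1.66 g/cm^3

1.66 g/cm^3


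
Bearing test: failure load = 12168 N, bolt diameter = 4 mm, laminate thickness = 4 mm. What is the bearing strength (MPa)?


sigma_br = F/(d*h) = 12168/(4*4) = 760.5 MPa

760.5 MPa


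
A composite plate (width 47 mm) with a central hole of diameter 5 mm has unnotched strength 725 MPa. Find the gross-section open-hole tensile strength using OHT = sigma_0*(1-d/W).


OHT = sigma_0*(1-d/W) = 725*(1-5/47) = 647.9 MPa

647.9 MPa


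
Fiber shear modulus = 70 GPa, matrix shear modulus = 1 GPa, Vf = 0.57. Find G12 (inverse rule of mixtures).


1/G12 = Vf/Gf + (1-Vf)/Gm = 0.57/70 + 0.43/1
G12 = 2.28 GPa

2.28 GPa


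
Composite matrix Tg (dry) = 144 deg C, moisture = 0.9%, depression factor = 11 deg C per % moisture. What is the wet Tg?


Tg_wet = Tg_dry - k*moisture = 144 - 11*0.9 = 134.1 deg C

134.1 deg C


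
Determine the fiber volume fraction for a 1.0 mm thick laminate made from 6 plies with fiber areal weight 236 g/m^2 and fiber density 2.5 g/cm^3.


Vf = n * FAW / (rho_f * h * 1000) = 6 * 236 / (2.5 * 1.0 * 1000) = 0.5664

0.5664


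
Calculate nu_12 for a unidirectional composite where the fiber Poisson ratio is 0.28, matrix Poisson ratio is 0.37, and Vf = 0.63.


nu_12 = nu_f*Vf + nu_m*(1-Vf) = 0.28*0.63 + 0.37*0.37 = 0.3133

0.3133


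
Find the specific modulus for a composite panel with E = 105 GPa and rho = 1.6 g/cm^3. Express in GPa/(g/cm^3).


Specific stiffness = E/rho = 105/1.6 = 65.6 GPa/(g/cm^3)

65.6 GPa/(g/cm^3)


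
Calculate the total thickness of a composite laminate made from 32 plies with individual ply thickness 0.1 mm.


h = n * t_ply = 32 * 0.1 = 3.2 mm

3.2 mm


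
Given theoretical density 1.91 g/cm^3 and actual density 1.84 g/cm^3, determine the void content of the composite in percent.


Void% = (rho_theo - rho_actual)/rho_theo * 100 = (1.91 - 1.84)/1.91 * 100 = 3.66%

3.66%


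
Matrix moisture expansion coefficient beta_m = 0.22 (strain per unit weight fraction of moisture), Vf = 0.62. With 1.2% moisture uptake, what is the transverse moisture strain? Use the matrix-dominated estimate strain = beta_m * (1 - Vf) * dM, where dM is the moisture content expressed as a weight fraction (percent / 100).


dM = 1.2/100 = 0.012
strain = beta_m * (1-Vf) * dM = 0.22 * 0.38 * 0.012 = 0.0010032

0.0010032


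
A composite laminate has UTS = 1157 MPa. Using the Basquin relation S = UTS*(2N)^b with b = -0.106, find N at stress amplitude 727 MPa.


N = 0.5 * (S/UTS)^(1/b) = 0.5 * (727/1157)^(1/-0.106) = 40.0621 cycles

40.0621 cycles


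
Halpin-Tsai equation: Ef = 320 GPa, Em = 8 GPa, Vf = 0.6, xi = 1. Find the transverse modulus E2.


eta = (Ef/Em - 1)/(Ef/Em + xi) = (40.0 - 1)/(40.0 + 1) = 0.9512
E2 = Em*(1+xi*eta*Vf)/(1-eta*Vf) = 29.27 GPa

29.27 GPa


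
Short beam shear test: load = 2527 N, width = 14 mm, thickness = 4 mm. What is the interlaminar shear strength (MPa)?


ILSS = 3F/(4bh) = 3*2527/(4*14*4) = 33.84 MPa

33.84 MPa


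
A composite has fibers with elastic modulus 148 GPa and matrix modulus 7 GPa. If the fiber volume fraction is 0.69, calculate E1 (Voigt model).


E1 = Ef*Vf + Em*(1-Vf) = 148*0.69 + 7*0.31 = 104.29 GPa

104.29 GPa


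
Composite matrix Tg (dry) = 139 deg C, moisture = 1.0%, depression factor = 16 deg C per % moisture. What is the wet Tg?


Tg_wet = Tg_dry - k*moisture = 139 - 16*1.0 = 123.0 deg C

123.0 deg C


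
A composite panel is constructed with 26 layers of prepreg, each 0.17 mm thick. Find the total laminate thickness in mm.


h = n * t_ply = 26 * 0.17 = 4.42 mm

4.42 mm


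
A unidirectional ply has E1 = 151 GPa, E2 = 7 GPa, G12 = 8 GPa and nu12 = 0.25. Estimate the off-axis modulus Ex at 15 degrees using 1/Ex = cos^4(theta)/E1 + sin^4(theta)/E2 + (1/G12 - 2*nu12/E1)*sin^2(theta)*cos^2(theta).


cos^4(15) = 0.870513, sin^4(15) = 0.004487, sin^2(15)*cos^2(15) = 0.0625
1/G12 - 2*nu12/E1 = 1/8 - 2*0.25/151 = 0.121689 GPa^-1
1/Ex = 0.870513/151 + 0.004487/7 + 0.121689*0.0625 = 0.0140116 GPa^-1
Ex = 71.37 GPa

71.37 GPa


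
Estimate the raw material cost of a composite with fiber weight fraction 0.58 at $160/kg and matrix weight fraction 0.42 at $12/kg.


Cost = cost_f*Wf + cost_m*Wm = 160*0.58 + 12*0.42 = $97.84/kg

$97.84/kg


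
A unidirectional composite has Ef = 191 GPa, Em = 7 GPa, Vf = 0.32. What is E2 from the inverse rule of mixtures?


1/E2 = Vf/Ef + (1-Vf)/Em = 0.32/191 + 0.68/7
E2 = 10.12 GPa

10.12 GPa


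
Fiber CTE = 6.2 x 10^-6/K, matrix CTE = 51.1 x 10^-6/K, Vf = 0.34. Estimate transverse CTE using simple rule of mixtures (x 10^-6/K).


alpha_2 = alpha_f*Vf + alpha_m*(1-Vf) = 6.2*0.34 + 51.1*0.66 = 35.8 x 10^-6/K

35.8 x 10^-6/K


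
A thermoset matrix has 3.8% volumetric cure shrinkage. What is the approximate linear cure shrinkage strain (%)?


Linear shrinkage ≈ vol_shrink/3 = 3.8/3 = 1.267%

1.267%


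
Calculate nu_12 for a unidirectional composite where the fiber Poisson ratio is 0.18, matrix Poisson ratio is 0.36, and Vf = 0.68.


nu_12 = nu_f*Vf + nu_m*(1-Vf) = 0.18*0.68 + 0.36*0.32 = 0.2376

0.2376


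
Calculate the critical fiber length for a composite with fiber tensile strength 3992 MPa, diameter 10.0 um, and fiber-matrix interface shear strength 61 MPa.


Lc = sigma_f * d / (2 * tau_i) = 3992 * 10.0 / (2 * 61) = 327.2 um

327.2 um


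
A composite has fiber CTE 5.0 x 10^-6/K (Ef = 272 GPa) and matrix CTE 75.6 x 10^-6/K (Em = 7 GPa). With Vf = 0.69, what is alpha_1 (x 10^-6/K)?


E1 = Ef*Vf + Em*(1-Vf) = 189.85
alpha_1 = (alpha_f*Ef*Vf + alpha_m*Em*(1-Vf))/E1 = 5.81 x 10^-6/K

5.81 x 10^-6/K


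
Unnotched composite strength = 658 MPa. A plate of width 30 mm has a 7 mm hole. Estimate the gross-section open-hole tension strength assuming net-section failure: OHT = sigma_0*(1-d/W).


OHT = sigma_0*(1-d/W) = 658*(1-7/30) = 504.5 MPa

504.5 MPa


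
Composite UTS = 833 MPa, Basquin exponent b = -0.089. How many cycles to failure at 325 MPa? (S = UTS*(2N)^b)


N = 0.5 * (S/UTS)^(1/b) = 0.5 * (325/833)^(1/-0.089) = 19579.3119 cycles

19579.3119 cycles


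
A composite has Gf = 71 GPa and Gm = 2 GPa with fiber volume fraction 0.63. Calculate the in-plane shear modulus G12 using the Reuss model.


1/G12 = Vf/Gf + (1-Vf)/Gm = 0.63/71 + 0.37/2
G12 = 5.16 GPa

5.16 GPa


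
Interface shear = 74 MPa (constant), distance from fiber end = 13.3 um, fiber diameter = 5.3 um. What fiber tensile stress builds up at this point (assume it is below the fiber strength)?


Force balance: sigma_f * (pi*d^2/4) = tau * (pi*d) * x  ->  sigma_f = 4 * tau * x / d
sigma_f = 4 * 74 * 13.3 / 5.3 = 742.8 MPa

742.8 MPa


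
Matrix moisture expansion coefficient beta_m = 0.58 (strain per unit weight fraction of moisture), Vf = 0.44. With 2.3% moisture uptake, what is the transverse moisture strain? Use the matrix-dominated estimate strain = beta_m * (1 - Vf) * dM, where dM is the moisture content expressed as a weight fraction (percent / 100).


dM = 2.3/100 = 0.023
strain = beta_m * (1-Vf) * dM = 0.58 * 0.56 * 0.023 = 0.0074704

0.0074704


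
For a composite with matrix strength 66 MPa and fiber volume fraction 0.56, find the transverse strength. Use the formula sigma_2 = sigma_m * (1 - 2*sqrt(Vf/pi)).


factor = 1 - 2*sqrt(0.56/pi) = 0.1556
sigma_2 = 66 * 0.1556 = 10.27 MPa

10.27 MPa


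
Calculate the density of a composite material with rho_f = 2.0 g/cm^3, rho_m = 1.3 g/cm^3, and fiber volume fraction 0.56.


rho_c = rho_f*Vf + rho_m*(1-Vf) = 2.0*0.56 + 1.3*0.44 = 1.692 g/cm^3

1.692 g/cm^3


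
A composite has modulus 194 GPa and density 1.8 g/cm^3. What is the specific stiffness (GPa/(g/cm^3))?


Specific stiffness = E/rho = 194/1.8 = 107.8 GPa/(g/cm^3)

107.8 GPa/(g/cm^3)


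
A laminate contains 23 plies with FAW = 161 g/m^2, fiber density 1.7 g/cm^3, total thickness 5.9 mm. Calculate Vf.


Vf = n * FAW / (rho_f * h * 1000) = 23 * 161 / (1.7 * 5.9 * 1000) = 0.3692

0.3692


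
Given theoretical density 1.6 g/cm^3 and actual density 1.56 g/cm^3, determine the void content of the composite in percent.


Void% = (rho_theo - rho_actual)/rho_theo * 100 = (1.6 - 1.56)/1.6 * 100 = 2.5%

2.5%


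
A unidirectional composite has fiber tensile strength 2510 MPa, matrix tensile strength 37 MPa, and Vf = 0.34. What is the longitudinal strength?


sigma_1 = sigma_f*Vf + sigma_m*(1-Vf) = 2510*0.34 + 37*0.66 = 877.8 MPa

877.8 MPa


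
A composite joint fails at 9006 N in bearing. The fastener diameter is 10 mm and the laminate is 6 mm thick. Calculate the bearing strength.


sigma_br = F/(d*h) = 9006/(10*6) = 150.1 MPa

150.1 MPa


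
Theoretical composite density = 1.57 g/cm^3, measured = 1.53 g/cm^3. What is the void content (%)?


Void% = (rho_theo - rho_actual)/rho_theo * 100 = (1.57 - 1.53)/1.57 * 100 = 2.55%

2.55%


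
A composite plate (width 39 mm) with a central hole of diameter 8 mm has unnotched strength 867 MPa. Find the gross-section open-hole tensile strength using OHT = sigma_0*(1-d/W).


OHT = sigma_0*(1-d/W) = 867*(1-8/39) = 689.2 MPa

689.2 MPa


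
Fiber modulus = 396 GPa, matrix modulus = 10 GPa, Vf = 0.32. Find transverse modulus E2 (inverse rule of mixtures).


1/E2 = Vf/Ef + (1-Vf)/Em = 0.32/396 + 0.68/10
E2 = 14.53 GPa

14.53 GPa


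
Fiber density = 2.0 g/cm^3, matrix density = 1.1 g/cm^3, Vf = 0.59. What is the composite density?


rho_c = rho_f*Vf + rho_m*(1-Vf) = 2.0*0.59 + 1.1*0.41 = 1.631 g/cm^3

1.631 g/cm^3


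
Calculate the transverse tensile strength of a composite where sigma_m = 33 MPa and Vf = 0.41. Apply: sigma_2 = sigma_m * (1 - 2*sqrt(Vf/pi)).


factor = 1 - 2*sqrt(0.41/pi) = 0.2775
sigma_2 = 33 * 0.2775 = 9.16 MPa

9.16 MPa


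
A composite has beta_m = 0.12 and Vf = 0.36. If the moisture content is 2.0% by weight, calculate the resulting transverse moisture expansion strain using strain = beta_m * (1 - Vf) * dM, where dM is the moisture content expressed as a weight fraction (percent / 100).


dM = 2.0/100 = 0.02
strain = beta_m * (1-Vf) * dM = 0.12 * 0.64 * 0.02 = 0.001536

0.001536


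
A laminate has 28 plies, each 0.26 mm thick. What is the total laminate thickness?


h = n * t_ply = 28 * 0.26 = 7.28 mm

7.28 mm


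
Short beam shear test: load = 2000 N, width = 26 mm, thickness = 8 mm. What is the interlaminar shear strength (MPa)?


ILSS = 3F/(4bh) = 3*2000/(4*26*8) = 7.21 MPa

7.21 MPa


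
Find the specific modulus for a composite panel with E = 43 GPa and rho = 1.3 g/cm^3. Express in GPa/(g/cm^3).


Specific stiffness = E/rho = 43/1.3 = 33.1 GPa/(g/cm^3)

33.1 GPa/(g/cm^3)


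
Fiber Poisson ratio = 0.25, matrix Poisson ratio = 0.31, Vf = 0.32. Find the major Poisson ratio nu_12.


nu_12 = nu_f*Vf + nu_m*(1-Vf) = 0.25*0.32 + 0.31*0.68 = 0.2908

0.2908


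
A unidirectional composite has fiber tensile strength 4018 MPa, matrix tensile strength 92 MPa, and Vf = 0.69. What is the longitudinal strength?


sigma_1 = sigma_f*Vf + sigma_m*(1-Vf) = 4018*0.69 + 92*0.31 = 2800.9 MPa

2800.9 MPa


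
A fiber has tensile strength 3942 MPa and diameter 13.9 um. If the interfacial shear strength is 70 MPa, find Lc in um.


Lc = sigma_f * d / (2 * tau_i) = 3942 * 13.9 / (2 * 70) = 391.4 um

391.4 um


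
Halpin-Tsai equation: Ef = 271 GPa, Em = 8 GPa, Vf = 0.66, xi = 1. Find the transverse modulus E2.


eta = (Ef/Em - 1)/(Ef/Em + xi) = (33.875 - 1)/(33.875 + 1) = 0.9427
E2 = Em*(1+xi*eta*Vf)/(1-eta*Vf) = 34.34 GPa

34.34 GPa


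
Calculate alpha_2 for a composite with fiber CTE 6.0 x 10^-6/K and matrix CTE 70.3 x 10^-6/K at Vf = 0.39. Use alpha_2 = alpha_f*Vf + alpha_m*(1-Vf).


alpha_2 = alpha_f*Vf + alpha_m*(1-Vf) = 6.0*0.39 + 70.3*0.61 = 45.2 x 10^-6/K

45.2 x 10^-6/K


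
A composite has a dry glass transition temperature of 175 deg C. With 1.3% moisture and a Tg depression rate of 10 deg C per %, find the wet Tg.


Tg_wet = Tg_dry - k*moisture = 175 - 10*1.3 = 162.0 deg C

162.0 deg C


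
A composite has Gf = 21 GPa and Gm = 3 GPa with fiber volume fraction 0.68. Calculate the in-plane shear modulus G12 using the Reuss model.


1/G12 = Vf/Gf + (1-Vf)/Gm = 0.68/21 + 0.32/3
G12 = 7.19 GPa

7.19 GPa


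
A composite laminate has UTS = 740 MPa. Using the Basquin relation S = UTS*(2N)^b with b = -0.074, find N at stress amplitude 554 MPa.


N = 0.5 * (S/UTS)^(1/b) = 0.5 * (554/740)^(1/-0.074) = 24.9986 cycles

24.9986 cycles


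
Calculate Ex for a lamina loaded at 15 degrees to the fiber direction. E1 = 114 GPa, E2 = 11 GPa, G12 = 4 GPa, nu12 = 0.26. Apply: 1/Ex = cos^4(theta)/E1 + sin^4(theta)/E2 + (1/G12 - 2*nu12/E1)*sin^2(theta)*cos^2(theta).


cos^4(15) = 0.870513, sin^4(15) = 0.004487, sin^2(15)*cos^2(15) = 0.0625
1/G12 - 2*nu12/E1 = 1/4 - 2*0.26/114 = 0.245439 GPa^-1
1/Ex = 0.870513/114 + 0.004487/11 + 0.245439*0.0625 = 0.0233839 GPa^-1
Ex = 42.76 GPa

42.76 GPa


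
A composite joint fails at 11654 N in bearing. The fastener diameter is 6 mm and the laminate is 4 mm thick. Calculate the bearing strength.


sigma_br = F/(d*h) = 11654/(6*4) = 485.6 MPa

485.6 MPa


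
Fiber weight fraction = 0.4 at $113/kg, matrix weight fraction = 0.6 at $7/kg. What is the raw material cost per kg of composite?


Cost = cost_f*Wf + cost_m*Wm = 113*0.4 + 7*0.6 = $49.4/kg

$49.4/kg


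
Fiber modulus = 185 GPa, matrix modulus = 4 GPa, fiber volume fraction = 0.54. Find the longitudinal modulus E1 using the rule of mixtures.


E1 = Ef*Vf + Em*(1-Vf) = 185*0.54 + 4*0.46 = 101.74 GPa

101.74 GPa


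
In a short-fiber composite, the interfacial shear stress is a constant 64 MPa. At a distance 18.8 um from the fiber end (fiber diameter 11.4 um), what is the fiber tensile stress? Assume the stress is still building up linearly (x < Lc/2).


Force balance: sigma_f * (pi*d^2/4) = tau * (pi*d) * x  ->  sigma_f = 4 * tau * x / d
sigma_f = 4 * 64 * 18.8 / 11.4 = 422.2 MPa

422.2 MPa


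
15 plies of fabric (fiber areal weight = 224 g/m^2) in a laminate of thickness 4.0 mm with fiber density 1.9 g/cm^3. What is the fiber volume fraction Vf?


Vf = n * FAW / (rho_f * h * 1000) = 15 * 224 / (1.9 * 4.0 * 1000) = 0.4421

0.4421


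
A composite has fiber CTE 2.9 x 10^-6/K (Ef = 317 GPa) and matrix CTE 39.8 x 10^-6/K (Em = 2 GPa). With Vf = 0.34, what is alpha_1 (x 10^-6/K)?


E1 = Ef*Vf + Em*(1-Vf) = 109.1
alpha_1 = (alpha_f*Ef*Vf + alpha_m*Em*(1-Vf))/E1 = 3.35 x 10^-6/K

3.35 x 10^-6/K


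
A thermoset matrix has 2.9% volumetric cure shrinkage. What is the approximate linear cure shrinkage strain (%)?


Linear shrinkage ≈ vol_shrink/3 = 2.9/3 = 0.967%

0.967%


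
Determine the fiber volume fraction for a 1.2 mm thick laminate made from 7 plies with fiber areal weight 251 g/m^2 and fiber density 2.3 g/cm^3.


Vf = n * FAW / (rho_f * h * 1000) = 7 * 251 / (2.3 * 1.2 * 1000) = 0.6366

0.6366


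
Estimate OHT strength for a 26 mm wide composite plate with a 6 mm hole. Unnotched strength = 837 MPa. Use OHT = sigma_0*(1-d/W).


OHT = sigma_0*(1-d/W) = 837*(1-6/26) = 643.8 MPa

643.8 MPa


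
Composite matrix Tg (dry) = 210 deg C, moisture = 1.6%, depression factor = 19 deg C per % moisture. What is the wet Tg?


Tg_wet = Tg_dry - k*moisture = 210 - 19*1.6 = 179.6 deg C

179.6 deg C


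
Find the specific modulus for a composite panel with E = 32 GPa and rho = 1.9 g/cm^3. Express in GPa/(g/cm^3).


Specific stiffness = E/rho = 32/1.9 = 16.8 GPa/(g/cm^3)

16.8 GPa/(g/cm^3)


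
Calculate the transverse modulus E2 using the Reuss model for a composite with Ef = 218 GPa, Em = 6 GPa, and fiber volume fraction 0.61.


1/E2 = Vf/Ef + (1-Vf)/Em = 0.61/218 + 0.39/6
E2 = 14.75 GPa

14.75 GPa


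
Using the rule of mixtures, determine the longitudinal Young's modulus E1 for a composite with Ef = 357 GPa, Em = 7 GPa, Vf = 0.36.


E1 = Ef*Vf + Em*(1-Vf) = 357*0.36 + 7*0.64 = 133.0 GPa

133.0 GPa


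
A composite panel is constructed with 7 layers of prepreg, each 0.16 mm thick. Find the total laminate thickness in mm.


h = n * t_ply = 7 * 0.16 = 1.12 mm

1.12 mm


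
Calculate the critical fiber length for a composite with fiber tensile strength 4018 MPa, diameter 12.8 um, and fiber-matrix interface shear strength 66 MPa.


Lc = sigma_f * d / (2 * tau_i) = 4018 * 12.8 / (2 * 66) = 389.6 um

389.6 um


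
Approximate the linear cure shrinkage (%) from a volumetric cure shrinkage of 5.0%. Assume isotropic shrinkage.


Linear shrinkage ≈ vol_shrink/3 = 5.0/3 = 1.667%

1.667%


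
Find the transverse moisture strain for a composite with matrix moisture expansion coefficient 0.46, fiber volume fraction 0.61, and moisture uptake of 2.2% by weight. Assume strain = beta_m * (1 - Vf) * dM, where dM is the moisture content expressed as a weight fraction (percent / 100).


dM = 2.2/100 = 0.022
strain = beta_m * (1-Vf) * dM = 0.46 * 0.39 * 0.022 = 0.0039468

0.0039468


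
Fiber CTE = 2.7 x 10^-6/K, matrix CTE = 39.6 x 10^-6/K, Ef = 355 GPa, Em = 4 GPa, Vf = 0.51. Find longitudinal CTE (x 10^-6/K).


E1 = Ef*Vf + Em*(1-Vf) = 183.01
alpha_1 = (alpha_f*Ef*Vf + alpha_m*Em*(1-Vf))/E1 = 3.1 x 10^-6/K

3.1 x 10^-6/K


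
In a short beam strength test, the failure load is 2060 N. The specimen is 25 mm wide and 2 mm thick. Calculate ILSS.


ILSS = 3F/(4bh) = 3*2060/(4*25*2) = 30.9 MPa

30.9 MPa


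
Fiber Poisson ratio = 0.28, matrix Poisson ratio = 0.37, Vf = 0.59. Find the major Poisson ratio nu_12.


nu_12 = nu_f*Vf + nu_m*(1-Vf) = 0.28*0.59 + 0.37*0.41 = 0.3169

0.3169


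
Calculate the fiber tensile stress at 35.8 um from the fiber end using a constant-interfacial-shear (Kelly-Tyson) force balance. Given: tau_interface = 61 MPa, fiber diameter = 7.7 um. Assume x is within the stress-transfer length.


Force balance: sigma_f * (pi*d^2/4) = tau * (pi*d) * x  ->  sigma_f = 4 * tau * x / d
sigma_f = 4 * 61 * 35.8 / 7.7 = 1134.4 MPa

1134.4 MPa


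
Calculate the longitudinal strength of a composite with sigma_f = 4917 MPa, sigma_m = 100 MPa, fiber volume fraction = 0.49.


sigma_1 = sigma_f*Vf + sigma_m*(1-Vf) = 4917*0.49 + 100*0.51 = 2460.3 MPa

2460.3 MPa


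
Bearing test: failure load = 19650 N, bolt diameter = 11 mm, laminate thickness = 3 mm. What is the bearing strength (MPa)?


sigma_br = F/(d*h) = 19650/(11*3) = 595.5 MPa

595.5 MPa


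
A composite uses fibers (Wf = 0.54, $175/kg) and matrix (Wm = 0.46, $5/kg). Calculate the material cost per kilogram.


Cost = cost_f*Wf + cost_m*Wm = 175*0.54 + 5*0.46 = $96.8/kg

$96.8/kg


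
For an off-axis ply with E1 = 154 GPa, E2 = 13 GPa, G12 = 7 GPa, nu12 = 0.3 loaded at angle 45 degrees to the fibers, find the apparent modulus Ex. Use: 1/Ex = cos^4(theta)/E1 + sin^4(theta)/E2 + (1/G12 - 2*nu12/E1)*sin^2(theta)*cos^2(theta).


cos^4(45) = 0.25, sin^4(45) = 0.25, sin^2(45)*cos^2(45) = 0.25
1/G12 - 2*nu12/E1 = 1/7 - 2*0.3/154 = 0.138961 GPa^-1
1/Ex = 0.25/154 + 0.25/13 + 0.138961*0.25 = 0.0555944 GPa^-1
Ex = 17.99 GPa

17.99 GPa


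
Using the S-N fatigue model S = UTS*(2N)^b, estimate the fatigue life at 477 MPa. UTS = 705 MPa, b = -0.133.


N = 0.5 * (S/UTS)^(1/b) = 0.5 * (477/705)^(1/-0.133) = 9.4339 cycles

9.4339 cycles


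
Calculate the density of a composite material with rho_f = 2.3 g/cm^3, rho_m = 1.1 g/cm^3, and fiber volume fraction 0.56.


rho_c = rho_f*Vf + rho_m*(1-Vf) = 2.3*0.56 + 1.1*0.44 = 1.772 g/cm^3

1.772 g/cm^3


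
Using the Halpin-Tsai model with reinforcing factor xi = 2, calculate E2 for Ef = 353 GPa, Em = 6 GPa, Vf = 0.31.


eta = (Ef/Em - 1)/(Ef/Em + xi) = (58.8333 - 1)/(58.8333 + 2) = 0.9507
E2 = Em*(1+xi*eta*Vf)/(1-eta*Vf) = 13.52 GPa

13.52 GPa


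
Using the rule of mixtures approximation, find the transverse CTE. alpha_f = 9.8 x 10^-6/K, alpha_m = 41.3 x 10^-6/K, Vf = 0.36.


alpha_2 = alpha_f*Vf + alpha_m*(1-Vf) = 9.8*0.36 + 41.3*0.64 = 30.0 x 10^-6/K

30.0 x 10^-6/K


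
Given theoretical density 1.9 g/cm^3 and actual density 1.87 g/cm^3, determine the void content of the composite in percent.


Void% = (rho_theo - rho_actual)/rho_theo * 100 = (1.9 - 1.87)/1.9 * 100 = 1.58%

1.58%


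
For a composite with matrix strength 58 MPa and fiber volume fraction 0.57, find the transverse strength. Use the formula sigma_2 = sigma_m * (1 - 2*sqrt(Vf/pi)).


factor = 1 - 2*sqrt(0.57/pi) = 0.1481
sigma_2 = 58 * 0.1481 = 8.59 MPa

8.59 MPa


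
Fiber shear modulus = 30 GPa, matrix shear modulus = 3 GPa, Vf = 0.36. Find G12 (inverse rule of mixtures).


1/G12 = Vf/Gf + (1-Vf)/Gm = 0.36/30 + 0.64/3
G12 = 4.44 GPa

4.44 GPa


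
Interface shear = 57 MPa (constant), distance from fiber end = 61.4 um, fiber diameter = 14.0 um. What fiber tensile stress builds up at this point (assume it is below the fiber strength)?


Force balance: sigma_f * (pi*d^2/4) = tau * (pi*d) * x  ->  sigma_f = 4 * tau * x / d
sigma_f = 4 * 57 * 61.4 / 14.0 = 999.9 MPa

999.9 MPa


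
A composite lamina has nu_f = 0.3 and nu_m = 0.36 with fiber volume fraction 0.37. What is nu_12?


nu_12 = nu_f*Vf + nu_m*(1-Vf) = 0.3*0.37 + 0.36*0.63 = 0.3378

0.3378


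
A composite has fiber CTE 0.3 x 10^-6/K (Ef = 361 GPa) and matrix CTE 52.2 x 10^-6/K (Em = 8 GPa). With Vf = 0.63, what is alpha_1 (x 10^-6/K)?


E1 = Ef*Vf + Em*(1-Vf) = 230.39
alpha_1 = (alpha_f*Ef*Vf + alpha_m*Em*(1-Vf))/E1 = 0.97 x 10^-6/K

0.97 x 10^-6/K


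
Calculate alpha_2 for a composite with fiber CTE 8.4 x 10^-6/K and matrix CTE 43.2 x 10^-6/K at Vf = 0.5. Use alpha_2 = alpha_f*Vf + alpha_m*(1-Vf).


alpha_2 = alpha_f*Vf + alpha_m*(1-Vf) = 8.4*0.5 + 43.2*0.5 = 25.8 x 10^-6/K

25.8 x 10^-6/K


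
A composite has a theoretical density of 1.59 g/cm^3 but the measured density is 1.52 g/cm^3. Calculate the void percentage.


Void% = (rho_theo - rho_actual)/rho_theo * 100 = (1.59 - 1.52)/1.59 * 100 = 4.4%

4.4%


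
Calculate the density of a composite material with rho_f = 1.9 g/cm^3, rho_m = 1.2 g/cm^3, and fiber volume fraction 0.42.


rho_c = rho_f*Vf + rho_m*(1-Vf) = 1.9*0.42 + 1.2*0.58 = 1.494 g/cm^3

1.494 g/cm^3


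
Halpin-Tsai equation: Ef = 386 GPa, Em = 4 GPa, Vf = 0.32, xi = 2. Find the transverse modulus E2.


eta = (Ef/Em - 1)/(Ef/Em + xi) = (96.5 - 1)/(96.5 + 2) = 0.9695
E2 = Em*(1+xi*eta*Vf)/(1-eta*Vf) = 9.4 GPa

9.4 GPa


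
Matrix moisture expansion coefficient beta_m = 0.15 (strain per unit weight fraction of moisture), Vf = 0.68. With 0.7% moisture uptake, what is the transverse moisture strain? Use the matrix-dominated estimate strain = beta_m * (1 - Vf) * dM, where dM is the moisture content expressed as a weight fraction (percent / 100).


dM = 0.7/100 = 0.007
strain = beta_m * (1-Vf) * dM = 0.15 * 0.32 * 0.007 = 0.000336

0.000336


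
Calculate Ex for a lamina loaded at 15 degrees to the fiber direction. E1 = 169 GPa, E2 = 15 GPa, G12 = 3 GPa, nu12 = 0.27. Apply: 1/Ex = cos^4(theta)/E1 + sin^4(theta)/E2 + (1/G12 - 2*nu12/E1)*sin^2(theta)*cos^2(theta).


cos^4(15) = 0.870513, sin^4(15) = 0.004487, sin^2(15)*cos^2(15) = 0.0625
1/G12 - 2*nu12/E1 = 1/3 - 2*0.27/169 = 0.330138 GPa^-1
1/Ex = 0.870513/169 + 0.004487/15 + 0.330138*0.0625 = 0.0260837 GPa^-1
Ex = 38.34 GPa

38.34 GPa


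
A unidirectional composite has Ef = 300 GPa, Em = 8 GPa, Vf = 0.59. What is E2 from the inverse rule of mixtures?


1/E2 = Vf/Ef + (1-Vf)/Em = 0.59/300 + 0.41/8
E2 = 18.79 GPa

18.79 GPa


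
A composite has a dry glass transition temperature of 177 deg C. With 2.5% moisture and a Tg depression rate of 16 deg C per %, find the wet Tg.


Tg_wet = Tg_dry - k*moisture = 177 - 16*2.5 = 137.0 deg C

137.0 deg C


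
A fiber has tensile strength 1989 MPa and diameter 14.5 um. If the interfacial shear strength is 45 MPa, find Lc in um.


Lc = sigma_f * d / (2 * tau_i) = 1989 * 14.5 / (2 * 45) = 320.5 um

320.5 um


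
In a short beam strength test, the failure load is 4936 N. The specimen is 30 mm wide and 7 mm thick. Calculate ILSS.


ILSS = 3F/(4bh) = 3*4936/(4*30*7) = 17.63 MPa

17.63 MPa


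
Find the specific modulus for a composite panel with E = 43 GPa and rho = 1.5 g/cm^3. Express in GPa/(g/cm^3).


Specific stiffness = E/rho = 43/1.5 = 28.7 GPa/(g/cm^3)

28.7 GPa/(g/cm^3)


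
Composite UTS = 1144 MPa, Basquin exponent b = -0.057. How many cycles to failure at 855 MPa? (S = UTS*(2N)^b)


N = 0.5 * (S/UTS)^(1/b) = 0.5 * (855/1144)^(1/-0.057) = 82.7113 cycles

82.7113 cycles


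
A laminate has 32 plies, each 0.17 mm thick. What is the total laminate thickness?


h = n * t_ply = 32 * 0.17 = 5.44 mm

5.44 mm


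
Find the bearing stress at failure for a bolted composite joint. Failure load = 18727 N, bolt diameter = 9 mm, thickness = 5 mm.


sigma_br = F/(d*h) = 18727/(9*5) = 416.2 MPa

416.2 MPa


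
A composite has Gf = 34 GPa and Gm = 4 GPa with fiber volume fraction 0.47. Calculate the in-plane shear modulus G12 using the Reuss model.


1/G12 = Vf/Gf + (1-Vf)/Gm = 0.47/34 + 0.53/4
G12 = 6.83 GPa

6.83 GPa


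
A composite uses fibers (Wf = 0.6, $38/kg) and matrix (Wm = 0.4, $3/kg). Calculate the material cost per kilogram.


Cost = cost_f*Wf + cost_m*Wm = 38*0.6 + 3*0.4 = $24.0/kg

$24.0/kg


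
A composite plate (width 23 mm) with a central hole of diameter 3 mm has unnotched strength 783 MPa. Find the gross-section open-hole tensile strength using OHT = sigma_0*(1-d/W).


OHT = sigma_0*(1-d/W) = 783*(1-3/23) = 680.9 MPa

680.9 MPa


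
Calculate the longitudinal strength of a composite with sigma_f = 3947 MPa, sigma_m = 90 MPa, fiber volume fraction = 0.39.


sigma_1 = sigma_f*Vf + sigma_m*(1-Vf) = 3947*0.39 + 90*0.61 = 1594.2 MPa

1594.2 MPa


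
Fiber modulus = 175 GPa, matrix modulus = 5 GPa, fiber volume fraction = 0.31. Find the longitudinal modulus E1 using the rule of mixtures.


E1 = Ef*Vf + Em*(1-Vf) = 175*0.31 + 5*0.69 = 57.7 GPa

57.7 GPa


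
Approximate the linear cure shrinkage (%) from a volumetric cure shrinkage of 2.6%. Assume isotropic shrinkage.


Linear shrinkage ≈ vol_shrink/3 = 2.6/3 = 0.867%

0.867%


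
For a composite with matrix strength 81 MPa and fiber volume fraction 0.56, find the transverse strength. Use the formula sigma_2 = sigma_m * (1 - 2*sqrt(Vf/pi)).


factor = 1 - 2*sqrt(0.56/pi) = 0.1556
sigma_2 = 81 * 0.1556 = 12.6 MPa

12.6 MPa


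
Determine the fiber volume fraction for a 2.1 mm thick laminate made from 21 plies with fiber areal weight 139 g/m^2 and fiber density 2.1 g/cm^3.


Vf = n * FAW / (rho_f * h * 1000) = 21 * 139 / (2.1 * 2.1 * 1000) = 0.6619

0.6619


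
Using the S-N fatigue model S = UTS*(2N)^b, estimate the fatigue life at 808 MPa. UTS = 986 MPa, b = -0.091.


N = 0.5 * (S/UTS)^(1/b) = 0.5 * (808/986)^(1/-0.091) = 4.4580 cycles

4.4580 cycles


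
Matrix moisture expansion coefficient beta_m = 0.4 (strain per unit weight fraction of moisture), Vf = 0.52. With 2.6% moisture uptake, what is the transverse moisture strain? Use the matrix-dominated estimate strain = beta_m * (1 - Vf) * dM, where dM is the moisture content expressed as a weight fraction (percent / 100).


dM = 2.6/100 = 0.026
strain = beta_m * (1-Vf) * dM = 0.4 * 0.48 * 0.026 = 0.004992

0.004992


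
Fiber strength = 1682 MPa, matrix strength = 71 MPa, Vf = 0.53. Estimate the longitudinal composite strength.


sigma_1 = sigma_f*Vf + sigma_m*(1-Vf) = 1682*0.53 + 71*0.47 = 924.8 MPa

924.8 MPa


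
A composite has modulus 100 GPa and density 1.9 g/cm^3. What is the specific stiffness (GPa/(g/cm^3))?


Specific stiffness = E/rho = 100/1.9 = 52.6 GPa/(g/cm^3)

52.6 GPa/(g/cm^3)


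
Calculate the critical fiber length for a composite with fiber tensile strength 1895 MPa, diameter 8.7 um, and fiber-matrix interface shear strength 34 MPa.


Lc = sigma_f * d / (2 * tau_i) = 1895 * 8.7 / (2 * 34) = 242.4 um

242.4 um


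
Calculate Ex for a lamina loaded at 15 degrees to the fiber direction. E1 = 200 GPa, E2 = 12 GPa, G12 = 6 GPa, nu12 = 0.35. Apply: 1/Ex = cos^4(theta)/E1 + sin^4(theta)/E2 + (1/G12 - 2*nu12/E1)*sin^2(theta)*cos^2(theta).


cos^4(15) = 0.870513, sin^4(15) = 0.004487, sin^2(15)*cos^2(15) = 0.0625
1/G12 - 2*nu12/E1 = 1/6 - 2*0.35/200 = 0.163167 GPa^-1
1/Ex = 0.870513/200 + 0.004487/12 + 0.163167*0.0625 = 0.0149244 GPa^-1
Ex = 67.0 GPa

67.0 GPa


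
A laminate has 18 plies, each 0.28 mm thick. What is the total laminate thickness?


h = n * t_ply = 18 * 0.28 = 5.04 mm

5.04 mm


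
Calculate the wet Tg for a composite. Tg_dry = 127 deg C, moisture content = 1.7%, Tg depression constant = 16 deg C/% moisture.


Tg_wet = Tg_dry - k*moisture = 127 - 16*1.7 = 99.8 deg C

99.8 deg C


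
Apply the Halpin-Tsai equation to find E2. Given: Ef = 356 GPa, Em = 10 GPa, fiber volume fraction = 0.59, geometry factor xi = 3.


eta = (Ef/Em - 1)/(Ef/Em + xi) = (35.6 - 1)/(35.6 + 3) = 0.8964
E2 = Em*(1+xi*eta*Vf)/(1-eta*Vf) = 54.9 GPa

54.9 GPa


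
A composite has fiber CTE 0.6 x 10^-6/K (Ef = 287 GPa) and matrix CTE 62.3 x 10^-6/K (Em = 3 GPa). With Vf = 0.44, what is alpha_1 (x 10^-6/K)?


E1 = Ef*Vf + Em*(1-Vf) = 127.96
alpha_1 = (alpha_f*Ef*Vf + alpha_m*Em*(1-Vf))/E1 = 1.41 x 10^-6/K

1.41 x 10^-6/K


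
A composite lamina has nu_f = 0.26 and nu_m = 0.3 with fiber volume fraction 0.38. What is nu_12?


nu_12 = nu_f*Vf + nu_m*(1-Vf) = 0.26*0.38 + 0.3*0.62 = 0.2848

0.2848


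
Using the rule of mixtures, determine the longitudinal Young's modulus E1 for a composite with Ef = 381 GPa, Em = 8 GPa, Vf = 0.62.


E1 = Ef*Vf + Em*(1-Vf) = 381*0.62 + 8*0.38 = 239.26 GPa

239.26 GPa


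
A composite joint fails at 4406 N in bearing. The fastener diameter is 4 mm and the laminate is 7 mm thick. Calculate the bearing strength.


sigma_br = F/(d*h) = 4406/(4*7) = 157.4 MPa

157.4 MPa


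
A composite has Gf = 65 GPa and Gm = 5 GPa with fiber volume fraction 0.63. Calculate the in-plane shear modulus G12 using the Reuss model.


1/G12 = Vf/Gf + (1-Vf)/Gm = 0.63/65 + 0.37/5
G12 = 11.95 GPa

11.95 GPa


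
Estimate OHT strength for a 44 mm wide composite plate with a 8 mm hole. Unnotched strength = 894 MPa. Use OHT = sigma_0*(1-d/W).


OHT = sigma_0*(1-d/W) = 894*(1-8/44) = 731.5 MPa

731.5 MPa


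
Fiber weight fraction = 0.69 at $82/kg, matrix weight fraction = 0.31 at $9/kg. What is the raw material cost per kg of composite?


Cost = cost_f*Wf + cost_m*Wm = 82*0.69 + 9*0.31 = $59.37/kg

$59.37/kg


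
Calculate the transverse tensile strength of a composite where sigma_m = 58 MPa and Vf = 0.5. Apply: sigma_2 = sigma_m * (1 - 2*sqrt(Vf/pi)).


factor = 1 - 2*sqrt(0.5/pi) = 0.2021
sigma_2 = 58 * 0.2021 = 11.72 MPa

11.72 MPa


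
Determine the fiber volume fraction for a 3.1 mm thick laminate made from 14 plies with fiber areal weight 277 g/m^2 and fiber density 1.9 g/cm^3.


Vf = n * FAW / (rho_f * h * 1000) = 14 * 277 / (1.9 * 3.1 * 1000) = 0.6584

0.6584


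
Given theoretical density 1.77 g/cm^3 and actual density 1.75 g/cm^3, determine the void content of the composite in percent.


Void% = (rho_theo - rho_actual)/rho_theo * 100 = (1.77 - 1.75)/1.77 * 100 = 1.13%

1.13%


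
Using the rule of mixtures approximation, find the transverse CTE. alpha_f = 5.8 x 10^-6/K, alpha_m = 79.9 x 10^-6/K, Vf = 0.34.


alpha_2 = alpha_f*Vf + alpha_m*(1-Vf) = 5.8*0.34 + 79.9*0.66 = 54.7 x 10^-6/K

54.7 x 10^-6/K


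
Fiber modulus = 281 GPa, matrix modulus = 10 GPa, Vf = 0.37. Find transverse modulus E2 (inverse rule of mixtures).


1/E2 = Vf/Ef + (1-Vf)/Em = 0.37/281 + 0.63/10
E2 = 15.55 GPa

15.55 GPa


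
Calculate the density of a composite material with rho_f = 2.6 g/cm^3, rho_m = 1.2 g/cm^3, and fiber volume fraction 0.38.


rho_c = rho_f*Vf + rho_m*(1-Vf) = 2.6*0.38 + 1.2*0.62 = 1.732 g/cm^3

1.732 g/cm^3


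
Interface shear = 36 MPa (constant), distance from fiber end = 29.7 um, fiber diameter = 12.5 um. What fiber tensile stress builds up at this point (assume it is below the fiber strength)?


Force balance: sigma_f * (pi*d^2/4) = tau * (pi*d) * x  ->  sigma_f = 4 * tau * x / d
sigma_f = 4 * 36 * 29.7 / 12.5 = 342.1 MPa

342.1 MPa


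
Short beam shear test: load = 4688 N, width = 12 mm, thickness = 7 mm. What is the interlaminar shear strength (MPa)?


ILSS = 3F/(4bh) = 3*4688/(4*12*7) = 41.86 MPa

41.86 MPa


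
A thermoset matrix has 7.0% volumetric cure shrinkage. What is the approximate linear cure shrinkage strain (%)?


Linear shrinkage ≈ vol_shrink/3 = 7.0/3 = 2.333%

2.333%


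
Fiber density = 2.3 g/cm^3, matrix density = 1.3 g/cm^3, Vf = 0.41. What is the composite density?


rho_c = rho_f*Vf + rho_m*(1-Vf) = 2.3*0.41 + 1.3*0.59 = 1.71 g/cm^3

1.71 g/cm^3


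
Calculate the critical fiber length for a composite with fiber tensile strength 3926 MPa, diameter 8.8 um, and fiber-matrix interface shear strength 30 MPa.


Lc = sigma_f * d / (2 * tau_i) = 3926 * 8.8 / (2 * 30) = 575.8 um

575.8 um


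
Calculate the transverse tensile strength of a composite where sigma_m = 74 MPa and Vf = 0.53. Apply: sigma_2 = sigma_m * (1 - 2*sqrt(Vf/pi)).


factor = 1 - 2*sqrt(0.53/pi) = 0.1785
sigma_2 = 74 * 0.1785 = 13.21 MPa

13.21 MPa


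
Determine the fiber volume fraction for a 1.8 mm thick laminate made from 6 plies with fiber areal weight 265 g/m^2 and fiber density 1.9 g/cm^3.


Vf = n * FAW / (rho_f * h * 1000) = 6 * 265 / (1.9 * 1.8 * 1000) = 0.4649

0.4649


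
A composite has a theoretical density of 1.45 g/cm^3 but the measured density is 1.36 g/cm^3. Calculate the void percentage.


Void% = (rho_theo - rho_actual)/rho_theo * 100 = (1.45 - 1.36)/1.45 * 100 = 6.21%

6.21%


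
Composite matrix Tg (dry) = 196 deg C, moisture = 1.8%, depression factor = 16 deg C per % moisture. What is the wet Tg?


Tg_wet = Tg_dry - k*moisture = 196 - 16*1.8 = 167.2 deg C

167.2 deg C


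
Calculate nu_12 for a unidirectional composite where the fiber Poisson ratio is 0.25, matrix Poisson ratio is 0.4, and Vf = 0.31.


nu_12 = nu_f*Vf + nu_m*(1-Vf) = 0.25*0.31 + 0.4*0.69 = 0.3535

0.3535


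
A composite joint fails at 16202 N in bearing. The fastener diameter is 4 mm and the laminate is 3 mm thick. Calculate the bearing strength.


sigma_br = F/(d*h) = 16202/(4*3) = 1350.2 MPa

1350.2 MPa


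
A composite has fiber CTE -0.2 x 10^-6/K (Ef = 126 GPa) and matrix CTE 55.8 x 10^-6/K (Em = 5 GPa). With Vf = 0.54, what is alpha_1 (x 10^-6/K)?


E1 = Ef*Vf + Em*(1-Vf) = 70.34
alpha_1 = (alpha_f*Ef*Vf + alpha_m*Em*(1-Vf))/E1 = 1.63 x 10^-6/K

1.63 x 10^-6/K


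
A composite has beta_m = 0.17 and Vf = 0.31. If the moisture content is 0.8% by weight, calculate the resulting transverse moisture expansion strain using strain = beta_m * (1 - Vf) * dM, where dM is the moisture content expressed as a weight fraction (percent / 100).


dM = 0.8/100 = 0.008
strain = beta_m * (1-Vf) * dM = 0.17 * 0.69 * 0.008 = 0.0009384

0.0009384


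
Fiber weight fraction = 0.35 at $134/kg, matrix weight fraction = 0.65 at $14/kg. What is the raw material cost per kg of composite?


Cost = cost_f*Wf + cost_m*Wm = 134*0.35 + 14*0.65 = $56.0/kg

$56.0/kg


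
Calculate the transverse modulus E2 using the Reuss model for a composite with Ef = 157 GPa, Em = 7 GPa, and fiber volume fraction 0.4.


1/E2 = Vf/Ef + (1-Vf)/Em = 0.4/157 + 0.6/7
E2 = 11.33 GPa

11.33 GPa


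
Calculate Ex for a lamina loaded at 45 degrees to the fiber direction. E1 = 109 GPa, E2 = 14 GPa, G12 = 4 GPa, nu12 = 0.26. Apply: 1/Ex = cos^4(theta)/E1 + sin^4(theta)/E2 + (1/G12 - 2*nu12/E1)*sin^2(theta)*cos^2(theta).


cos^4(45) = 0.25, sin^4(45) = 0.25, sin^2(45)*cos^2(45) = 0.25
1/G12 - 2*nu12/E1 = 1/4 - 2*0.26/109 = 0.245229 GPa^-1
1/Ex = 0.25/109 + 0.25/14 + 0.245229*0.25 = 0.0814581 GPa^-1
Ex = 12.28 GPa

12.28 GPa


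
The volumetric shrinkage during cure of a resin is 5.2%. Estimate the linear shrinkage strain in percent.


Linear shrinkage ≈ vol_shrink/3 = 5.2/3 = 1.733%

1.733%


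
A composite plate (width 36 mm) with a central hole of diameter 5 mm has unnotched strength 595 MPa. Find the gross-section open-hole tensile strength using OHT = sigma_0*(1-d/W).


OHT = sigma_0*(1-d/W) = 595*(1-5/36) = 512.4 MPa

512.4 MPa


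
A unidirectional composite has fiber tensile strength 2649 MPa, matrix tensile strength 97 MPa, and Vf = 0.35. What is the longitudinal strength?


sigma_1 = sigma_f*Vf + sigma_m*(1-Vf) = 2649*0.35 + 97*0.65 = 990.2 MPa

990.2 MPa


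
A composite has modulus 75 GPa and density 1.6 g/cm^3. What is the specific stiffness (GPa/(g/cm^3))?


Specific stiffness = E/rho = 75/1.6 = 46.9 GPa/(g/cm^3)

46.9 GPa/(g/cm^3)


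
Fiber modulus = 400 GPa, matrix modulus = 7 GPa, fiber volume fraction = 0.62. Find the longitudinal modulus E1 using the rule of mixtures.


E1 = Ef*Vf + Em*(1-Vf) = 400*0.62 + 7*0.38 = 250.66 GPa

250.66 GPa


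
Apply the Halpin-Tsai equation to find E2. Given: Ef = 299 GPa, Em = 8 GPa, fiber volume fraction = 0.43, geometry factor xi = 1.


eta = (Ef/Em - 1)/(Ef/Em + xi) = (37.375 - 1)/(37.375 + 1) = 0.9479
E2 = Em*(1+xi*eta*Vf)/(1-eta*Vf) = 19.01 GPa

19.01 GPa


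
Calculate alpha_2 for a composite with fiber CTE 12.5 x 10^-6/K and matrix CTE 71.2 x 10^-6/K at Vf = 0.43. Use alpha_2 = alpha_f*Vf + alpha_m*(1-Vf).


alpha_2 = alpha_f*Vf + alpha_m*(1-Vf) = 12.5*0.43 + 71.2*0.57 = 46.0 x 10^-6/K

46.0 x 10^-6/K


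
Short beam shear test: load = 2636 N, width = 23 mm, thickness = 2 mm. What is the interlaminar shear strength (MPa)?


ILSS = 3F/(4bh) = 3*2636/(4*23*2) = 42.98 MPa

42.98 MPa


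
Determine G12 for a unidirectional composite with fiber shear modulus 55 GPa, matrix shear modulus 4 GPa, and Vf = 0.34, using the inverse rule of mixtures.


1/G12 = Vf/Gf + (1-Vf)/Gm = 0.34/55 + 0.66/4
G12 = 5.84 GPa

5.84 GPa


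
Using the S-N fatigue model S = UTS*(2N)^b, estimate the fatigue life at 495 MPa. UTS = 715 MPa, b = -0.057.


N = 0.5 * (S/UTS)^(1/b) = 0.5 * (495/715)^(1/-0.057) = 316.7664 cycles

316.7664 cycles


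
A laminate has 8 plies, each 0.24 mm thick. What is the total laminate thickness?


h = n * t_ply = 8 * 0.24 = 1.92 mm

1.92 mm


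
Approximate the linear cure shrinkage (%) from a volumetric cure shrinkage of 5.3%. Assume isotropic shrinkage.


Linear shrinkage ≈ vol_shrink/3 = 5.3/3 = 1.767%

1.767%


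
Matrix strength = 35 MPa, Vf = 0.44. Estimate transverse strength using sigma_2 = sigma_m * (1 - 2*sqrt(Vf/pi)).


factor = 1 - 2*sqrt(0.44/pi) = 0.2515
sigma_2 = 35 * 0.2515 = 8.8 MPa

8.8 MPa


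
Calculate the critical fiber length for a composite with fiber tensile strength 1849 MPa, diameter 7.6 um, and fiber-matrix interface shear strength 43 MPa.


Lc = sigma_f * d / (2 * tau_i) = 1849 * 7.6 / (2 * 43) = 163.4 um

163.4 um


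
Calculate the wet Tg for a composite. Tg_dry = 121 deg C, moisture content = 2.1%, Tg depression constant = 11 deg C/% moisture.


Tg_wet = Tg_dry - k*moisture = 121 - 11*2.1 = 97.9 deg C

97.9 deg C
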